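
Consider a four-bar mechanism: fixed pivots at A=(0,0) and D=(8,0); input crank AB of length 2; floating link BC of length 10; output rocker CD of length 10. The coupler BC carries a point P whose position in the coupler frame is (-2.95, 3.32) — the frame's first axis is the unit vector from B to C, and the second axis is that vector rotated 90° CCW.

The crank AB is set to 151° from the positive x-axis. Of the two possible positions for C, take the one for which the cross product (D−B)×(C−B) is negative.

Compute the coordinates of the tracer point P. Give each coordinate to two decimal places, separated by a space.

0.11 5.00

A=(0,0), D=(8.00,0)
B = A + 2.00·(cos151°, sin151°) = (-1.7492, 0.9696)
|BD| = 9.7973
circle(B,10.00) ∩ circle(D,10.00): a=4.8987, h=8.7180
  candidates: C₊=(3.9882,9.1600) cross=85.413; C₋=(2.2626,-8.1904) cross=-85.413
  mode - wants cross < 0 → take C=(2.2626,-8.1904) (cross=-85.413)
ex = (C−B)/|BC| = (0.4012,-0.9160); ey = (0.9160,0.4012)
P = B + -2.95·ex + 3.32·ey = (0.1084,5.0037)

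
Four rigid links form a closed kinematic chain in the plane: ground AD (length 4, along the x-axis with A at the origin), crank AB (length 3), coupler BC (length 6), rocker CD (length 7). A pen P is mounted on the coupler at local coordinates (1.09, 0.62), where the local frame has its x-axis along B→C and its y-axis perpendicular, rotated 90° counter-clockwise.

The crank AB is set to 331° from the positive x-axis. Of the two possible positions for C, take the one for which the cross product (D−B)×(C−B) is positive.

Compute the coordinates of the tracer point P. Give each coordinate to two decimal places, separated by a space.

A=(0,0), D=(4.00,0)
B = A + 3.00·(cos331°, sin331°) = (2.6239, -1.4544)
|BD| = 2.0023
circle(B,6.00) ∩ circle(D,7.00): a=-2.2452, h=5.5641
  candidates: C₊=(-2.9609,0.7389) cross=11.141; C₋=(5.1225,-6.9094) cross=-11.141
  mode + wants cross > 0 → take C=(-2.9609,0.7389) (cross=11.141)
ex = (C−B)/|BC| = (-0.9308,0.3655); ey = (-0.3655,-0.9308)
P = B + 1.09·ex + 0.62·ey = (1.3827,-1.6331)

1.38 -1.63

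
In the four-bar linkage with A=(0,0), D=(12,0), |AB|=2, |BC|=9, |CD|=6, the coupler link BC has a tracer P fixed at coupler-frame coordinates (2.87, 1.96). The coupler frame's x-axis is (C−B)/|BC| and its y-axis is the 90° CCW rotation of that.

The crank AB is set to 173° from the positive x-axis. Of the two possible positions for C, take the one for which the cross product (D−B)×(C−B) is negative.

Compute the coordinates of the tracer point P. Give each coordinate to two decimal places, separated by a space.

A=(0,0), D=(12.00,0)
B = A + 2.00·(cos173°, sin173°) = (-1.9851, 0.2437)
|BD| = 13.9872
circle(B,9.00) ∩ circle(D,6.00): a=8.6022, h=2.6461
  candidates: C₊=(6.6619,2.7395) cross=37.011; C₋=(6.5697,-2.5519) cross=-37.011
  mode - wants cross < 0 → take C=(6.5697,-2.5519) (cross=-37.011)
ex = (C−B)/|BC| = (0.9505,-0.3106); ey = (0.3106,0.9505)
P = B + 2.87·ex + 1.96·ey = (1.3518,1.2153)

1.35 1.22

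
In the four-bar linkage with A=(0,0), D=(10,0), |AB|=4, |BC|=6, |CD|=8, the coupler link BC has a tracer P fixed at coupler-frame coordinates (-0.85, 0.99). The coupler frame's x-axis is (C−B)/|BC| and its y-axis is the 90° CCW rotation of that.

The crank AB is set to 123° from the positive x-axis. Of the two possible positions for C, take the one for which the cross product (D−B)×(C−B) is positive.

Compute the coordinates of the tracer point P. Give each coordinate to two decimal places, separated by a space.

A=(0,0), D=(10.00,0)
B = A + 4.00·(cos123°, sin123°) = (-2.1786, 3.3547)
|BD| = 12.6321
circle(B,6.00) ∩ circle(D,8.00): a=5.2078, h=2.9798
  candidates: C₊=(3.6336,4.8444) cross=37.641; C₋=(2.0509,-0.9011) cross=-37.641
  mode + wants cross > 0 → take C=(3.6336,4.8444) (cross=37.641)
ex = (C−B)/|BC| = (0.9687,0.2483); ey = (-0.2483,0.9687)
P = B + -0.85·ex + 0.99·ey = (-3.2477,4.1026)

-3.25 4.10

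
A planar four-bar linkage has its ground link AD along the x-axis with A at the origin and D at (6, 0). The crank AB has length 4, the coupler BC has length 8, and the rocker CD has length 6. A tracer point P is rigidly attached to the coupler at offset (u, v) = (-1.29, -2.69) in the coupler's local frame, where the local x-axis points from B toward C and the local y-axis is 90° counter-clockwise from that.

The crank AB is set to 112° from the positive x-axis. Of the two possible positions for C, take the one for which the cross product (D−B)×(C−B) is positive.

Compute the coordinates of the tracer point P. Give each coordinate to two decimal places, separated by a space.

-1.96 0.76

A=(0,0), D=(6.00,0)
B = A + 4.00·(cos112°, sin112°) = (-1.4984, 3.7087)
|BD| = 8.3655
circle(B,8.00) ∩ circle(D,6.00): a=5.8563, h=5.4501
  candidates: C₊=(6.1671,5.9977) cross=45.593; C₋=(1.3346,-3.7728) cross=-45.593
  mode + wants cross > 0 → take C=(6.1671,5.9977) (cross=45.593)
ex = (C−B)/|BC| = (0.9582,0.2861); ey = (-0.2861,0.9582)
P = B + -1.29·ex + -2.69·ey = (-1.9648,0.7621)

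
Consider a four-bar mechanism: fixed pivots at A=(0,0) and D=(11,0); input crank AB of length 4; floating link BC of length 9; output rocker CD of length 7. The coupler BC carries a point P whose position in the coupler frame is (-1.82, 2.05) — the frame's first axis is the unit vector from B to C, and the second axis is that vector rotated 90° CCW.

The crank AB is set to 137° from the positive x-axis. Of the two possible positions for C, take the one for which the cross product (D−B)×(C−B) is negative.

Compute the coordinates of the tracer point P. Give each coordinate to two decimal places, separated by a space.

-3.24 5.45

A=(0,0), D=(11.00,0)
B = A + 4.00·(cos137°, sin137°) = (-2.9254, 2.7280)
|BD| = 14.1901
circle(B,9.00) ∩ circle(D,7.00): a=8.2226, h=3.6591
  candidates: C₊=(5.8473,4.7381) cross=51.923; C₋=(4.4404,-2.4436) cross=-51.923
  mode - wants cross < 0 → take C=(4.4404,-2.4436) (cross=-51.923)
ex = (C−B)/|BC| = (0.8184,-0.5746); ey = (0.5746,0.8184)
P = B + -1.82·ex + 2.05·ey = (-3.2370,5.4516)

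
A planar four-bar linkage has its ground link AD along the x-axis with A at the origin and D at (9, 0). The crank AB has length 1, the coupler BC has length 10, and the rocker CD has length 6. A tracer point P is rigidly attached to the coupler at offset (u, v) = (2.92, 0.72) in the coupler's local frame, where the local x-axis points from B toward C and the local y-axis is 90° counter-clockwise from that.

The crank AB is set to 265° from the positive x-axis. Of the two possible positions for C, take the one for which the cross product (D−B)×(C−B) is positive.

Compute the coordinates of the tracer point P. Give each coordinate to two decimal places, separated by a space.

A=(0,0), D=(9.00,0)
B = A + 1.00·(cos265°, sin265°) = (-0.0872, -0.9962)
|BD| = 9.1416
circle(B,10.00) ∩ circle(D,6.00): a=8.0713, h=5.9038
  candidates: C₊=(7.2927,5.7520) cross=53.970; C₋=(8.5794,-5.9852) cross=-53.970
  mode + wants cross > 0 → take C=(7.2927,5.7520) (cross=53.970)
ex = (C−B)/|BC| = (0.7380,0.6748); ey = (-0.6748,0.7380)
P = B + 2.92·ex + 0.72·ey = (1.5819,1.5056)

1.58 1.51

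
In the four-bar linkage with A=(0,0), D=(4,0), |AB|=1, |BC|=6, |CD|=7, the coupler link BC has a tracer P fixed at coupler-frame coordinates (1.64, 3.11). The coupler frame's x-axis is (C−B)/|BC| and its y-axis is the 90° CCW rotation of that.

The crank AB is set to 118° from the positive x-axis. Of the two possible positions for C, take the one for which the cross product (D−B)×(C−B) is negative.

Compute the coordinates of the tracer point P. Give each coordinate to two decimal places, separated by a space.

2.55 -0.92

A=(0,0), D=(4.00,0)
B = A + 1.00·(cos118°, sin118°) = (-0.4695, 0.8829)
|BD| = 4.5559
circle(B,6.00) ∩ circle(D,7.00): a=0.8512, h=5.9393
  candidates: C₊=(1.5166,6.5447) cross=27.059; C₋=(-0.7855,-5.1087) cross=-27.059
  mode - wants cross < 0 → take C=(-0.7855,-5.1087) (cross=-27.059)
ex = (C−B)/|BC| = (-0.0527,-0.9986); ey = (0.9986,-0.0527)
P = B + 1.64·ex + 3.11·ey = (2.5498,-0.9186)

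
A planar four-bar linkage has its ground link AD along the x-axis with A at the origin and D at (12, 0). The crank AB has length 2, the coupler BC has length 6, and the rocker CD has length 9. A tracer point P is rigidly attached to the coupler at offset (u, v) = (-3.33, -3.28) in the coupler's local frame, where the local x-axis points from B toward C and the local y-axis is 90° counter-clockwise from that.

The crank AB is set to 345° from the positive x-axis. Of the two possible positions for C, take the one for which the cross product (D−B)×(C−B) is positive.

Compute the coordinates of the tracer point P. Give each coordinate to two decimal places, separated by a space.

3.50 -4.92

A=(0,0), D=(12.00,0)
B = A + 2.00·(cos345°, sin345°) = (1.9319, -0.5176)
|BD| = 10.0814
circle(B,6.00) ∩ circle(D,9.00): a=2.8089, h=5.3019
  candidates: C₊=(4.4648,4.9215) cross=53.451; C₋=(5.0093,-5.6683) cross=-53.451
  mode + wants cross > 0 → take C=(4.4648,4.9215) (cross=53.451)
ex = (C−B)/|BC| = (0.4222,0.9065); ey = (-0.9065,0.4222)
P = B + -3.33·ex + -3.28·ey = (3.4994,-4.9210)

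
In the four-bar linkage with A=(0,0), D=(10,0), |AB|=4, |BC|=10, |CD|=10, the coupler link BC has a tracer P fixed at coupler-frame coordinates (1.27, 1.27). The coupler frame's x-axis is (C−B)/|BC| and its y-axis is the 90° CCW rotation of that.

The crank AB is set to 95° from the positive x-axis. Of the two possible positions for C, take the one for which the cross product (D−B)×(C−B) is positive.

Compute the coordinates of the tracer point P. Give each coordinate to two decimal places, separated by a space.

-0.04 5.75

A=(0,0), D=(10.00,0)
B = A + 4.00·(cos95°, sin95°) = (-0.3486, 3.9848)
|BD| = 11.0893
circle(B,10.00) ∩ circle(D,10.00): a=5.5446, h=8.3221
  candidates: C₊=(7.8161,9.7586) cross=92.286; C₋=(1.8353,-5.7738) cross=-92.286
  mode + wants cross > 0 → take C=(7.8161,9.7586) (cross=92.286)
ex = (C−B)/|BC| = (0.8165,0.5774); ey = (-0.5774,0.8165)
P = B + 1.27·ex + 1.27·ey = (-0.0450,5.7550)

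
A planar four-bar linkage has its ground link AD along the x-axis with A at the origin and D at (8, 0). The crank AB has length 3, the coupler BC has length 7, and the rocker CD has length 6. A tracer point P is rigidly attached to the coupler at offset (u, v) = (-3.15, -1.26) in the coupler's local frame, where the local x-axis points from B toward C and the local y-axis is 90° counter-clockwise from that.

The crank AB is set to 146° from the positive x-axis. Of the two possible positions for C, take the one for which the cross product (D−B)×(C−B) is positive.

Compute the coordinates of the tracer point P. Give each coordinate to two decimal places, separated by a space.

A=(0,0), D=(8.00,0)
B = A + 3.00·(cos146°, sin146°) = (-2.4871, 1.6776)
|BD| = 10.6204
circle(B,7.00) ∩ circle(D,6.00): a=5.9222, h=3.7319
  candidates: C₊=(3.9503,4.4272) cross=39.634; C₋=(2.7713,-2.9429) cross=-39.634
  mode + wants cross > 0 → take C=(3.9503,4.4272) (cross=39.634)
ex = (C−B)/|BC| = (0.9196,0.3928); ey = (-0.3928,0.9196)
P = B + -3.15·ex + -1.26·ey = (-4.8890,-0.7185)

-4.89 -0.72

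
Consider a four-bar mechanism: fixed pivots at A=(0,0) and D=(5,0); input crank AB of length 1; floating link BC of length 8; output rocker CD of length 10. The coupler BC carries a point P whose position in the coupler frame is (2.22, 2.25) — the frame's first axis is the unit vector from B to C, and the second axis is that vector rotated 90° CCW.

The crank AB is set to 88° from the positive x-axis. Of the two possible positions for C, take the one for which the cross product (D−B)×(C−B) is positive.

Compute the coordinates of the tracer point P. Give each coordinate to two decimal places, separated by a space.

-2.05 3.37

A=(0,0), D=(5.00,0)
B = A + 1.00·(cos88°, sin88°) = (0.0349, 0.9994)
|BD| = 5.0647
circle(B,8.00) ∩ circle(D,10.00): a=-1.0217, h=7.9345
  candidates: C₊=(0.5990,8.9795) cross=40.186; C₋=(-2.5324,-6.5775) cross=-40.186
  mode + wants cross > 0 → take C=(0.5990,8.9795) (cross=40.186)
ex = (C−B)/|BC| = (0.0705,0.9975); ey = (-0.9975,0.0705)
P = B + 2.22·ex + 2.25·ey = (-2.0530,3.3725)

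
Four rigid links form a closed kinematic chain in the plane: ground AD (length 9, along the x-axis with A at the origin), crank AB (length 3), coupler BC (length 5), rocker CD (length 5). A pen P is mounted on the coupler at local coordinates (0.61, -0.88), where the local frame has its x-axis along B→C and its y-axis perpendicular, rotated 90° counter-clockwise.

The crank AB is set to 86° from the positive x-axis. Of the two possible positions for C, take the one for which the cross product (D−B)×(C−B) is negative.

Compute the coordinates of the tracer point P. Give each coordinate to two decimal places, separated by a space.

A=(0,0), D=(9.00,0)
B = A + 3.00·(cos86°, sin86°) = (0.2093, 2.9927)
|BD| = 9.2862
circle(B,5.00) ∩ circle(D,5.00): a=4.6431, h=1.8552
  candidates: C₊=(5.2025,3.2526) cross=17.228; C₋=(4.0068,-0.2599) cross=-17.228
  mode - wants cross < 0 → take C=(4.0068,-0.2599) (cross=-17.228)
ex = (C−B)/|BC| = (0.7595,-0.6505); ey = (0.6505,0.7595)
P = B + 0.61·ex + -0.88·ey = (0.1001,1.9275)

0.10 1.93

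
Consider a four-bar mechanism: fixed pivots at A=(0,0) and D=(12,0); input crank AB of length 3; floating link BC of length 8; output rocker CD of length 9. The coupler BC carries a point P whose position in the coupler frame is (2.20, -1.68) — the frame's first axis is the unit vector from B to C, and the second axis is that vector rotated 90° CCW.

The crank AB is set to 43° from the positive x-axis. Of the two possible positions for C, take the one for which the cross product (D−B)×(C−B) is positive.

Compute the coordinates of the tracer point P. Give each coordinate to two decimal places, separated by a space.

4.92 2.50

A=(0,0), D=(12.00,0)
B = A + 3.00·(cos43°, sin43°) = (2.1941, 2.0460)
|BD| = 10.0171
circle(B,8.00) ∩ circle(D,9.00): a=4.1600, h=6.8333
  candidates: C₊=(7.6621,7.8856) cross=68.450; C₋=(4.8707,-5.4930) cross=-68.450
  mode + wants cross > 0 → take C=(7.6621,7.8856) (cross=68.450)
ex = (C−B)/|BC| = (0.6835,0.7299); ey = (-0.7299,0.6835)
P = B + 2.20·ex + -1.68·ey = (4.9241,2.5036)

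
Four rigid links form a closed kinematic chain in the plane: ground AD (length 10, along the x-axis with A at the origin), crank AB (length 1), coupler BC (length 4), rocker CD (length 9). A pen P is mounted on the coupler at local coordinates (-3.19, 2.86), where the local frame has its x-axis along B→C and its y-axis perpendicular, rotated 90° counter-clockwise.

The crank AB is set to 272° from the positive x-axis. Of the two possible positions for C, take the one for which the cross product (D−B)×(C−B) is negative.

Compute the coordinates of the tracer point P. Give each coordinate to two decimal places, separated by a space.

0.78 3.22

A=(0,0), D=(10.00,0)
B = A + 1.00·(cos272°, sin272°) = (0.0349, -0.9994)
|BD| = 10.0151
circle(B,4.00) ∩ circle(D,9.00): a=1.7624, h=3.5908
  candidates: C₊=(1.4302,2.7494) cross=35.962; C₋=(2.1469,-4.3964) cross=-35.962
  mode - wants cross < 0 → take C=(2.1469,-4.3964) (cross=-35.962)
ex = (C−B)/|BC| = (0.5280,-0.8492); ey = (0.8492,0.5280)
P = B + -3.19·ex + 2.86·ey = (0.7795,3.2198)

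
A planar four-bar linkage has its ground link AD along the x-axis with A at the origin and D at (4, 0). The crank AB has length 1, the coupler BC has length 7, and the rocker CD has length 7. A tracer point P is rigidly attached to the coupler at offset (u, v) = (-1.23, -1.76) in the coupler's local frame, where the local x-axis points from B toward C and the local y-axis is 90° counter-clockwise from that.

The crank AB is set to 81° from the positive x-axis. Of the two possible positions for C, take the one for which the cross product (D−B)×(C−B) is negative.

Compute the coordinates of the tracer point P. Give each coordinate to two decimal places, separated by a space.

A=(0,0), D=(4.00,0)
B = A + 1.00·(cos81°, sin81°) = (0.1564, 0.9877)
|BD| = 3.9684
circle(B,7.00) ∩ circle(D,7.00): a=1.9842, h=6.7129
  candidates: C₊=(3.7490,6.9955) cross=26.640; C₋=(0.4075,-6.0078) cross=-26.640
  mode - wants cross < 0 → take C=(0.4075,-6.0078) (cross=-26.640)
ex = (C−B)/|BC| = (0.0359,-0.9994); ey = (0.9994,0.0359)
P = B + -1.23·ex + -1.76·ey = (-1.6465,2.1538)

-1.65 2.15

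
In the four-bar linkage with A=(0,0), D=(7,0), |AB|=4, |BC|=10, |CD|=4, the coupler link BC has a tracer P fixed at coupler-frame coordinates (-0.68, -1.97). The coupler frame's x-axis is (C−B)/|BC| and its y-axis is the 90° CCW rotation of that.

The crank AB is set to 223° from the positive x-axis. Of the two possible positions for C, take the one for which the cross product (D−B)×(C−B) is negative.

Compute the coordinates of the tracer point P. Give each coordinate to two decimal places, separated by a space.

-3.85 -4.60

A=(0,0), D=(7.00,0)
B = A + 4.00·(cos223°, sin223°) = (-2.9254, -2.7280)
|BD| = 10.2935
circle(B,10.00) ∩ circle(D,4.00): a=9.2270, h=3.8552
  candidates: C₊=(4.9499,3.4347) cross=39.683; C₋=(6.9934,-4.0000) cross=-39.683
  mode - wants cross < 0 → take C=(6.9934,-4.0000) (cross=-39.683)
ex = (C−B)/|BC| = (0.9919,-0.1272); ey = (0.1272,0.9919)
P = B + -0.68·ex + -1.97·ey = (-3.8505,-4.5955)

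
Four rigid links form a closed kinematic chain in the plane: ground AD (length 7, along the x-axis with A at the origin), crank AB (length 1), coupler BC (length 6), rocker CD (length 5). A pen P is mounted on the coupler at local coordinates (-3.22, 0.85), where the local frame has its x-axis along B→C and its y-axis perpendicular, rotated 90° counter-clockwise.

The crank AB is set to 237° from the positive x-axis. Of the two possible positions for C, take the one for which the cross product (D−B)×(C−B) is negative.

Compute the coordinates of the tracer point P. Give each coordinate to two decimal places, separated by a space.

A=(0,0), D=(7.00,0)
B = A + 1.00·(cos237°, sin237°) = (-0.5446, -0.8387)
|BD| = 7.5911
circle(B,6.00) ∩ circle(D,5.00): a=4.5201, h=3.9457
  candidates: C₊=(3.5118,3.5823) cross=29.952; C₋=(4.3837,-4.2609) cross=-29.952
  mode - wants cross < 0 → take C=(4.3837,-4.2609) (cross=-29.952)
ex = (C−B)/|BC| = (0.8214,-0.5704); ey = (0.5704,0.8214)
P = B + -3.22·ex + 0.85·ey = (-2.7047,1.6961)

-2.70 1.70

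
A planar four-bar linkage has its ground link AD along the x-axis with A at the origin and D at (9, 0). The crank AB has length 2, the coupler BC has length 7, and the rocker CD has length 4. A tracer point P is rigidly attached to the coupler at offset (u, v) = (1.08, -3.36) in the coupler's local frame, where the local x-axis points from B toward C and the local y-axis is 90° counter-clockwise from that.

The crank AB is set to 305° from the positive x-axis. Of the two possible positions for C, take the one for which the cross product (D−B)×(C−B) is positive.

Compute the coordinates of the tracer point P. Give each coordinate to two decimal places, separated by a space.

4.19 -3.43

A=(0,0), D=(9.00,0)
B = A + 2.00·(cos305°, sin305°) = (1.1472, -1.6383)
|BD| = 8.0219
circle(B,7.00) ∩ circle(D,4.00): a=6.0678, h=3.4902
  candidates: C₊=(6.3743,3.0176) cross=27.998; C₋=(7.7999,-3.8157) cross=-27.998
  mode + wants cross > 0 → take C=(6.3743,3.0176) (cross=27.998)
ex = (C−B)/|BC| = (0.7467,0.6651); ey = (-0.6651,0.7467)
P = B + 1.08·ex + -3.36·ey = (4.1884,-3.4290)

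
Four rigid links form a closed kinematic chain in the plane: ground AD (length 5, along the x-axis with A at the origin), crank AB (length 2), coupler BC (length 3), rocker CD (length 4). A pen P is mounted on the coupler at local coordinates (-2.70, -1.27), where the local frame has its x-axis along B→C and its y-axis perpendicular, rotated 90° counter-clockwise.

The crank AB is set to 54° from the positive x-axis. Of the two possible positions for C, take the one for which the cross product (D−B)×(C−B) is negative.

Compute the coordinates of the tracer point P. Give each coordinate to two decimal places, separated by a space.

-0.16 4.29

A=(0,0), D=(5.00,0)
B = A + 2.00·(cos54°, sin54°) = (1.1756, 1.6180)
|BD| = 4.1526
circle(B,3.00) ∩ circle(D,4.00): a=1.2335, h=2.7347
  candidates: C₊=(3.3771,3.6560) cross=11.356; C₋=(1.2460,-1.3811) cross=-11.356
  mode - wants cross < 0 → take C=(1.2460,-1.3811) (cross=-11.356)
ex = (C−B)/|BC| = (0.0235,-0.9997); ey = (0.9997,0.0235)
P = B + -2.70·ex + -1.27·ey = (-0.1575,4.2875)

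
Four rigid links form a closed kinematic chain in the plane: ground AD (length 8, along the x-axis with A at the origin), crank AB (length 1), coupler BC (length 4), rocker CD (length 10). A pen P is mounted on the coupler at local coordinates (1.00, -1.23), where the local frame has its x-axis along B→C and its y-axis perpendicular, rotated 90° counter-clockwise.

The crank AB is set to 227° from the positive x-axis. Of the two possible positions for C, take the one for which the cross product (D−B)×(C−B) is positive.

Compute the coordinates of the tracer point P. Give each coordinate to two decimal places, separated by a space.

A=(0,0), D=(8.00,0)
B = A + 1.00·(cos227°, sin227°) = (-0.6820, -0.7314)
|BD| = 8.7127
circle(B,4.00) ∩ circle(D,10.00): a=-0.4641, h=3.9730
  candidates: C₊=(-1.4780,3.1886) cross=34.616; C₋=(-0.8110,-4.7293) cross=-34.616
  mode + wants cross > 0 → take C=(-1.4780,3.1886) (cross=34.616)
ex = (C−B)/|BC| = (-0.1990,0.9800); ey = (-0.9800,-0.1990)
P = B + 1.00·ex + -1.23·ey = (0.3244,0.4934)

0.32 0.49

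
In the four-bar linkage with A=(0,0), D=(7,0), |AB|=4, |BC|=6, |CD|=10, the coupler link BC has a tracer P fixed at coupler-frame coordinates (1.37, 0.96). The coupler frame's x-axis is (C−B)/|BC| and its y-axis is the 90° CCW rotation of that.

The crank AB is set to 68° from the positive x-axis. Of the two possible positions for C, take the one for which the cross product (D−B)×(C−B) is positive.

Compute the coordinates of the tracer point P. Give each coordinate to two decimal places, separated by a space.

1.05 5.32

A=(0,0), D=(7.00,0)
B = A + 4.00·(cos68°, sin68°) = (1.4984, 3.7087)
|BD| = 6.6349
circle(B,6.00) ∩ circle(D,10.00): a=-1.5055, h=5.8080
  candidates: C₊=(3.4966,9.3662) cross=38.536; C₋=(-2.9965,-0.2657) cross=-38.536
  mode + wants cross > 0 → take C=(3.4966,9.3662) (cross=38.536)
ex = (C−B)/|BC| = (0.3330,0.9429); ey = (-0.9429,0.3330)
P = B + 1.37·ex + 0.96·ey = (1.0495,5.3202)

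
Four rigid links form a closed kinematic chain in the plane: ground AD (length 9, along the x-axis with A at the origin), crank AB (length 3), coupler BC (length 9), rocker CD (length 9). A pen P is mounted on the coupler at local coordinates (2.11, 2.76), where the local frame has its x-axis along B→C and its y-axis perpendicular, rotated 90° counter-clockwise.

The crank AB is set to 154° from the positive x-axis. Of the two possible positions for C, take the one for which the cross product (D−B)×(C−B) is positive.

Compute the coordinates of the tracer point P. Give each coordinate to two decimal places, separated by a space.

A=(0,0), D=(9.00,0)
B = A + 3.00·(cos154°, sin154°) = (-2.6964, 1.3151)
|BD| = 11.7701
circle(B,9.00) ∩ circle(D,9.00): a=5.8850, h=6.8093
  candidates: C₊=(3.9126,7.4242) cross=80.146; C₋=(2.3910,-6.1091) cross=-80.146
  mode + wants cross > 0 → take C=(3.9126,7.4242) (cross=80.146)
ex = (C−B)/|BC| = (0.7343,0.6788); ey = (-0.6788,0.7343)
P = B + 2.11·ex + 2.76·ey = (-3.0204,4.7741)

-3.02 4.77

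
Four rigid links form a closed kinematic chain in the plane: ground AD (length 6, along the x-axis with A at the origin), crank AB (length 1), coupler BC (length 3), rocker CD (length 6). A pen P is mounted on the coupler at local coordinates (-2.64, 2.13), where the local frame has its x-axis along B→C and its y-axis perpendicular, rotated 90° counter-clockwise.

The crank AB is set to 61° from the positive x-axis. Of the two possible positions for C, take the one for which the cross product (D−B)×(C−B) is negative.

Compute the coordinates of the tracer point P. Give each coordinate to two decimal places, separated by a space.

2.70 3.44

A=(0,0), D=(6.00,0)
B = A + 1.00·(cos61°, sin61°) = (0.4848, 0.8746)
|BD| = 5.5841
circle(B,3.00) ∩ circle(D,6.00): a=0.3745, h=2.9765
  candidates: C₊=(1.3209,3.7558) cross=16.621; C₋=(0.3885,-2.1238) cross=-16.621
  mode - wants cross < 0 → take C=(0.3885,-2.1238) (cross=-16.621)
ex = (C−B)/|BC| = (-0.0321,-0.9995); ey = (0.9995,-0.0321)
P = B + -2.64·ex + 2.13·ey = (2.6985,3.4449)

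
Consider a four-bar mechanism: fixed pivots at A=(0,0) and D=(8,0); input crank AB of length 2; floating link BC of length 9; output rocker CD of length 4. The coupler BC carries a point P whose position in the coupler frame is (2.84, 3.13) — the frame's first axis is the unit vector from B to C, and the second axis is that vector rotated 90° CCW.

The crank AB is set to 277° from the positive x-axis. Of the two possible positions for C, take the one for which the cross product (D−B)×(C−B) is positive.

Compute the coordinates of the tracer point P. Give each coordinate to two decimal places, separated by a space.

A=(0,0), D=(8.00,0)
B = A + 2.00·(cos277°, sin277°) = (0.2437, -1.9851)
|BD| = 8.0063
circle(B,9.00) ∩ circle(D,4.00): a=8.0625, h=3.9996
  candidates: C₊=(7.0628,3.8886) cross=32.022; C₋=(9.0461,-3.8608) cross=-32.022
  mode + wants cross > 0 → take C=(7.0628,3.8886) (cross=32.022)
ex = (C−B)/|BC| = (0.7577,0.6526); ey = (-0.6526,0.7577)
P = B + 2.84·ex + 3.13·ey = (0.3528,2.2399)

0.35 2.24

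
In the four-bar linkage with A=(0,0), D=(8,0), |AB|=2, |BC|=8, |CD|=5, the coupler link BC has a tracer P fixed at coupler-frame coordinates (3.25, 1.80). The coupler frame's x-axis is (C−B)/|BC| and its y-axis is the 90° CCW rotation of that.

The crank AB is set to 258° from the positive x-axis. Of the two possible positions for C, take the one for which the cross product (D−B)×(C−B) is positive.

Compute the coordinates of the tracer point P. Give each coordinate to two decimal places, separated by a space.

0.43 1.66

A=(0,0), D=(8.00,0)
B = A + 2.00·(cos258°, sin258°) = (-0.4158, -1.9563)
|BD| = 8.6402
circle(B,8.00) ∩ circle(D,5.00): a=6.5770, h=4.5545
  candidates: C₊=(4.9592,3.9690) cross=39.352; C₋=(7.0216,-4.9033) cross=-39.352
  mode + wants cross > 0 → take C=(4.9592,3.9690) (cross=39.352)
ex = (C−B)/|BC| = (0.6719,0.7407); ey = (-0.7407,0.6719)
P = B + 3.25·ex + 1.80·ey = (0.4346,1.6602)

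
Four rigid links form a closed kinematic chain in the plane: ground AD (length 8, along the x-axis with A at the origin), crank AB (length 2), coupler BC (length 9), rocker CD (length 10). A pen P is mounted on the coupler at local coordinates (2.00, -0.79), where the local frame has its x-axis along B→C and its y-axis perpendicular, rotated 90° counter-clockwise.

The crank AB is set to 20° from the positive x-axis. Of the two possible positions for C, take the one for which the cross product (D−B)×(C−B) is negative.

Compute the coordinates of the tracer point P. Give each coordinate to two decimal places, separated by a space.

1.21 -1.36

A=(0,0), D=(8.00,0)
B = A + 2.00·(cos20°, sin20°) = (1.8794, 0.6840)
|BD| = 6.1587
circle(B,9.00) ∩ circle(D,10.00): a=1.5368, h=8.8678
  candidates: C₊=(4.3916,9.3263) cross=54.614; C₋=(2.4218,-8.2996) cross=-54.614
  mode - wants cross < 0 → take C=(2.4218,-8.2996) (cross=-54.614)
ex = (C−B)/|BC| = (0.0603,-0.9982); ey = (0.9982,0.0603)
P = B + 2.00·ex + -0.79·ey = (1.2114,-1.3599)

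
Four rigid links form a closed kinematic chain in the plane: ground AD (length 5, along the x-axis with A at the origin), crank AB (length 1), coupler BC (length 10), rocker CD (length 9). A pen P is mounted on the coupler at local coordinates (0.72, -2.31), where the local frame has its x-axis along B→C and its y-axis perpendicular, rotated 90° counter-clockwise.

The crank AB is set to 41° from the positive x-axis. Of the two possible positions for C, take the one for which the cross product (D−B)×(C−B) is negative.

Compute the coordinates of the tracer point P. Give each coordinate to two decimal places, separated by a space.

-1.24 -0.71

A=(0,0), D=(5.00,0)
B = A + 1.00·(cos41°, sin41°) = (0.7547, 0.6561)
|BD| = 4.2957
circle(B,10.00) ∩ circle(D,9.00): a=4.3594, h=8.9998
  candidates: C₊=(6.4374,8.8845) cross=38.660; C₋=(3.6884,-8.9039) cross=-38.660
  mode - wants cross < 0 → take C=(3.6884,-8.9039) (cross=-38.660)
ex = (C−B)/|BC| = (0.2934,-0.9560); ey = (0.9560,0.2934)
P = B + 0.72·ex + -2.31·ey = (-1.2424,-0.7100)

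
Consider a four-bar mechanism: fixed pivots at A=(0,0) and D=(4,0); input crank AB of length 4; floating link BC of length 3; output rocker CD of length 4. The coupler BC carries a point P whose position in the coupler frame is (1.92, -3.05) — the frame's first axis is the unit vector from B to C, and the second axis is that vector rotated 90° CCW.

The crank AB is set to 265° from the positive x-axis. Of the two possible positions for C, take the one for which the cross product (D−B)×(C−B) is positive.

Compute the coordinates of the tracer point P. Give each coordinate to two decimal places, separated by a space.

2.97 -2.58

A=(0,0), D=(4.00,0)
B = A + 4.00·(cos265°, sin265°) = (-0.3486, -3.9848)
|BD| = 5.8982
circle(B,3.00) ∩ circle(D,4.00): a=2.3557, h=1.8576
  candidates: C₊=(0.1332,-1.0237) cross=10.956; C₋=(2.6432,-3.7628) cross=-10.956
  mode + wants cross > 0 → take C=(0.1332,-1.0237) (cross=10.956)
ex = (C−B)/|BC| = (0.1606,0.9870); ey = (-0.9870,0.1606)
P = B + 1.92·ex + -3.05·ey = (2.9702,-2.5796)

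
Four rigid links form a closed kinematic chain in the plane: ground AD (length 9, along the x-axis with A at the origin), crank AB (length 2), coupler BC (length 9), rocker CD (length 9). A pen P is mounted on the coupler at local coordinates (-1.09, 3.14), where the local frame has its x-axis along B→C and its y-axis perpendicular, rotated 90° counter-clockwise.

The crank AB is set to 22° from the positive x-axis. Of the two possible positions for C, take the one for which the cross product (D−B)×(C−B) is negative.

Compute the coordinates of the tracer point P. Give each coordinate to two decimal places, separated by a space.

A=(0,0), D=(9.00,0)
B = A + 2.00·(cos22°, sin22°) = (1.8544, 0.7492)
|BD| = 7.1848
circle(B,9.00) ∩ circle(D,9.00): a=3.5924, h=8.2519
  candidates: C₊=(6.2877,8.5816) cross=59.289; C₋=(4.5667,-7.8324) cross=-59.289
  mode - wants cross < 0 → take C=(4.5667,-7.8324) (cross=-59.289)
ex = (C−B)/|BC| = (0.3014,-0.9535); ey = (0.9535,0.3014)
P = B + -1.09·ex + 3.14·ey = (4.5199,2.7348)

4.52 2.73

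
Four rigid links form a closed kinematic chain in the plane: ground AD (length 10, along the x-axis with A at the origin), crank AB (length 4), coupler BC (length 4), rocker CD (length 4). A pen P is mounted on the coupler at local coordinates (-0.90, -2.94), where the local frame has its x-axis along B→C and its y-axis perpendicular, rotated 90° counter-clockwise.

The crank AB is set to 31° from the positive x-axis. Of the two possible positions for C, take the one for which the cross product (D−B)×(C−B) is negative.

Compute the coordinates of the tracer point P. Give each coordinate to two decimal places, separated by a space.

0.64 0.76

A=(0,0), D=(10.00,0)
B = A + 4.00·(cos31°, sin31°) = (3.4287, 2.0602)
|BD| = 6.8867
circle(B,4.00) ∩ circle(D,4.00): a=3.4433, h=2.0355
  candidates: C₊=(7.3233,2.9724) cross=14.018; C₋=(6.1054,-0.9122) cross=-14.018
  mode - wants cross < 0 → take C=(6.1054,-0.9122) (cross=-14.018)
ex = (C−B)/|BC| = (0.6692,-0.7431); ey = (0.7431,0.6692)
P = B + -0.90·ex + -2.94·ey = (0.6417,0.7615)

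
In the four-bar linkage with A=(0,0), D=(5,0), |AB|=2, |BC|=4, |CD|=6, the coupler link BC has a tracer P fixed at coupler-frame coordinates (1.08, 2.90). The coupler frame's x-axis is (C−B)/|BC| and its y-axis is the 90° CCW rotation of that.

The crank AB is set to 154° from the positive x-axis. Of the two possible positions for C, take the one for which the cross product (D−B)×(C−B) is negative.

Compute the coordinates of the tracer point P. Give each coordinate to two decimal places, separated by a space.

A=(0,0), D=(5.00,0)
B = A + 2.00·(cos154°, sin154°) = (-1.7976, 0.8767)
|BD| = 6.8539
circle(B,4.00) ∩ circle(D,6.00): a=1.9679, h=3.4824
  candidates: C₊=(0.5996,4.0788) cross=23.868; C₋=(-0.2913,-2.8288) cross=-23.868
  mode - wants cross < 0 → take C=(-0.2913,-2.8288) (cross=-23.868)
ex = (C−B)/|BC| = (0.3766,-0.9264); ey = (0.9264,0.3766)
P = B + 1.08·ex + 2.90·ey = (1.2956,0.9683)

1.30 0.97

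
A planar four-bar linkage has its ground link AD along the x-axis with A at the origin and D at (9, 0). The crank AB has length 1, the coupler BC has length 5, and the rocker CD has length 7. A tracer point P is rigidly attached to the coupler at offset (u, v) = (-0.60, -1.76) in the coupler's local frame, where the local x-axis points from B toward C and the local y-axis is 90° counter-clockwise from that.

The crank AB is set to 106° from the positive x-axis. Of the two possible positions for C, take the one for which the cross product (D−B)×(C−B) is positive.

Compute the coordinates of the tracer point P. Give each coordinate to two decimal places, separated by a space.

A=(0,0), D=(9.00,0)
B = A + 1.00·(cos106°, sin106°) = (-0.2756, 0.9613)
|BD| = 9.3253
circle(B,5.00) ∩ circle(D,7.00): a=3.3758, h=3.6883
  candidates: C₊=(3.4624,4.2820) cross=34.395; C₋=(2.7020,-3.0554) cross=-34.395
  mode + wants cross > 0 → take C=(3.4624,4.2820) (cross=34.395)
ex = (C−B)/|BC| = (0.7476,0.6641); ey = (-0.6641,0.7476)
P = B + -0.60·ex + -1.76·ey = (0.4447,-0.7530)

0.44 -0.75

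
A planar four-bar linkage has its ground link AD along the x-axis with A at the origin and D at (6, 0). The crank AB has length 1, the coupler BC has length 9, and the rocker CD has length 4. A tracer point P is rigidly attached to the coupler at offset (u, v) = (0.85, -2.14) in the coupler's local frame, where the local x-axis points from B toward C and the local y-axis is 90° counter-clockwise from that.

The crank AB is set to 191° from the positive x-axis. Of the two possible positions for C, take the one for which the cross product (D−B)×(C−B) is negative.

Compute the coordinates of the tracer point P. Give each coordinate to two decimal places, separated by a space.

-1.06 -2.49

A=(0,0), D=(6.00,0)
B = A + 1.00·(cos191°, sin191°) = (-0.9816, -0.1908)
|BD| = 6.9842
circle(B,9.00) ∩ circle(D,4.00): a=8.1455, h=3.8277
  candidates: C₊=(7.0562,3.8580) cross=26.734; C₋=(7.2654,-3.7946) cross=-26.734
  mode - wants cross < 0 → take C=(7.2654,-3.7946) (cross=-26.734)
ex = (C−B)/|BC| = (0.9163,-0.4004); ey = (0.4004,0.9163)
P = B + 0.85·ex + -2.14·ey = (-1.0596,-2.4921)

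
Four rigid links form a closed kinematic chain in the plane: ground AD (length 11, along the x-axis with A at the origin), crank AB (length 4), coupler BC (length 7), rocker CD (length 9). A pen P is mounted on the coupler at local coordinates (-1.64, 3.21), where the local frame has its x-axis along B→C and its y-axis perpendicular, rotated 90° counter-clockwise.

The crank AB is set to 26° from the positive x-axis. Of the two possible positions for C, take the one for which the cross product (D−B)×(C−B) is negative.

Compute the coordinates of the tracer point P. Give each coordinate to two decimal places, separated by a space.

A=(0,0), D=(11.00,0)
B = A + 4.00·(cos26°, sin26°) = (3.5952, 1.7535)
|BD| = 7.6096
circle(B,7.00) ∩ circle(D,9.00): a=1.7022, h=6.7899
  candidates: C₊=(6.8162,7.9684) cross=51.668; C₋=(3.6870,-5.2459) cross=-51.668
  mode - wants cross < 0 → take C=(3.6870,-5.2459) (cross=-51.668)
ex = (C−B)/|BC| = (0.0131,-0.9999); ey = (0.9999,0.0131)
P = B + -1.64·ex + 3.21·ey = (6.7834,3.4354)

6.78 3.44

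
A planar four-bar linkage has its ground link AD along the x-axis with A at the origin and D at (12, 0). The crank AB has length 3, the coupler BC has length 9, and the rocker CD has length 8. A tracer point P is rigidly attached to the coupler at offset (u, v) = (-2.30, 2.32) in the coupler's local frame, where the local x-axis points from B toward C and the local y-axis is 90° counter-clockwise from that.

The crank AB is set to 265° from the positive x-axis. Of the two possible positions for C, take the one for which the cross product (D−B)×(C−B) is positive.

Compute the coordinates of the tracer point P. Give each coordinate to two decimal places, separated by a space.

-3.50 -3.42

A=(0,0), D=(12.00,0)
B = A + 3.00·(cos265°, sin265°) = (-0.2615, -2.9886)
|BD| = 12.6204
circle(B,9.00) ∩ circle(D,8.00): a=6.9837, h=5.6769
  candidates: C₊=(5.1793,4.1807) cross=71.645; C₋=(7.8679,-6.8503) cross=-71.645
  mode + wants cross > 0 → take C=(5.1793,4.1807) (cross=71.645)
ex = (C−B)/|BC| = (0.6045,0.7966); ey = (-0.7966,0.6045)
P = B + -2.30·ex + 2.32·ey = (-3.5000,-3.4182)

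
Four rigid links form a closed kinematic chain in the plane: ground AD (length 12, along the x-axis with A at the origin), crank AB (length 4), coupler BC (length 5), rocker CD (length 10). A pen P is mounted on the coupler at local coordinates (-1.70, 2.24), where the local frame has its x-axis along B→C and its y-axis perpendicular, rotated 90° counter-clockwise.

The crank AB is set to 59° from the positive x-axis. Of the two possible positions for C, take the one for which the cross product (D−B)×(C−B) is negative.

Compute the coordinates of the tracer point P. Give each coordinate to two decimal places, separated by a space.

A=(0,0), D=(12.00,0)
B = A + 4.00·(cos59°, sin59°) = (2.0602, 3.4287)
|BD| = 10.5146
circle(B,5.00) ∩ circle(D,10.00): a=1.6908, h=4.7054
  candidates: C₊=(5.1929,7.3256) cross=49.476; C₋=(2.1242,-1.5709) cross=-49.476
  mode - wants cross < 0 → take C=(2.1242,-1.5709) (cross=-49.476)
ex = (C−B)/|BC| = (0.0128,-0.9999); ey = (0.9999,0.0128)
P = B + -1.70·ex + 2.24·ey = (4.2782,5.1572)

4.28 5.16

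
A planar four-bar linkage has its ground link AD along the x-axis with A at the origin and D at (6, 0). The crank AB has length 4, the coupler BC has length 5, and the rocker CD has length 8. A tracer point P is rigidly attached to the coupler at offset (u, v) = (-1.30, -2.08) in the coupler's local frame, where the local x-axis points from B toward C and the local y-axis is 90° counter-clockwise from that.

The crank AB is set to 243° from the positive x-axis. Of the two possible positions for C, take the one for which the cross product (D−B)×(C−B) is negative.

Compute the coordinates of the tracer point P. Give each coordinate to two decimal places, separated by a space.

-4.17 -4.26

A=(0,0), D=(6.00,0)
B = A + 4.00·(cos243°, sin243°) = (-1.8160, -3.5640)
|BD| = 8.5902
circle(B,5.00) ∩ circle(D,8.00): a=2.0251, h=4.5716
  candidates: C₊=(-1.8701,1.4357) cross=39.271; C₋=(1.9233,-6.8834) cross=-39.271
  mode - wants cross < 0 → take C=(1.9233,-6.8834) (cross=-39.271)
ex = (C−B)/|BC| = (0.7479,-0.6639); ey = (0.6639,0.7479)
P = B + -1.30·ex + -2.08·ey = (-4.1690,-4.2565)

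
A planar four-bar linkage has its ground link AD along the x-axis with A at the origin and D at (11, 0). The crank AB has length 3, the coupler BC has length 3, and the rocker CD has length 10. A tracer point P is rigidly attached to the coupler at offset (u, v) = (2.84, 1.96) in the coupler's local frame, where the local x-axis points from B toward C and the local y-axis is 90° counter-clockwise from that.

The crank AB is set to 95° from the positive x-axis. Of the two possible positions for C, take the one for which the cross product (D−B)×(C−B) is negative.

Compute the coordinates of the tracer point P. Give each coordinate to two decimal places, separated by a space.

A=(0,0), D=(11.00,0)
B = A + 3.00·(cos95°, sin95°) = (-0.2615, 2.9886)
|BD| = 11.6513
circle(B,3.00) ∩ circle(D,10.00): a=1.9205, h=2.3047
  candidates: C₊=(2.1859,4.7236) cross=26.853; C₋=(1.0036,0.2684) cross=-26.853
  mode - wants cross < 0 → take C=(1.0036,0.2684) (cross=-26.853)
ex = (C−B)/|BC| = (0.4217,-0.9067); ey = (0.9067,0.4217)
P = B + 2.84·ex + 1.96·ey = (2.7133,1.2400)

2.71 1.24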